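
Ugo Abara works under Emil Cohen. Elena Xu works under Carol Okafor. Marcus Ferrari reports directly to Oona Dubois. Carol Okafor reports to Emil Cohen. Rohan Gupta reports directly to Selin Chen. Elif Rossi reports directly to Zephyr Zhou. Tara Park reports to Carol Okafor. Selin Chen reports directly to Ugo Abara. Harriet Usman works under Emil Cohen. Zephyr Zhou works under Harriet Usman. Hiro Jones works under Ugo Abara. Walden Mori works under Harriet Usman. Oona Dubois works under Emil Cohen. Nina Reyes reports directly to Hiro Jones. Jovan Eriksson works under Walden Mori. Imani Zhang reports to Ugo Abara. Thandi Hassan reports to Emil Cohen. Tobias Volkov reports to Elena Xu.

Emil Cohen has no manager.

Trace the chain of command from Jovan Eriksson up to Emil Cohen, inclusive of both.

Jovan Eriksson -> Walden Mori -> Harriet Usman -> Emil Cohen

Jovan Eriksson reports to Walden Mori. Walden Mori reports to Harriet Usman. Harriet Usman reports to Emil Cohen. Emil Cohen is at the top.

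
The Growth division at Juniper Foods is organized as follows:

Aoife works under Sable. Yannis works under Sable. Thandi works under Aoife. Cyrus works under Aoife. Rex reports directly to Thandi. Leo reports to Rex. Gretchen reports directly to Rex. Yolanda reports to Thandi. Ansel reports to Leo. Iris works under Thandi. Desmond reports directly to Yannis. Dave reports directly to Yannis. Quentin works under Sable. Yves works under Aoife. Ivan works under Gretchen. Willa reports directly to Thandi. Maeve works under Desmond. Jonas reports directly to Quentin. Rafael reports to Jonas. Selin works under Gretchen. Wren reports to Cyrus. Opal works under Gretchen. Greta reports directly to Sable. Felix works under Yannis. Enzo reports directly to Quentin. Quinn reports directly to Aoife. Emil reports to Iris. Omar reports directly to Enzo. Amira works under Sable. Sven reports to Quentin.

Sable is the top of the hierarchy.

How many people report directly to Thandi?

4

Thandi directly manages Rex, Yolanda, Iris, Willa. That is 4 direct reports.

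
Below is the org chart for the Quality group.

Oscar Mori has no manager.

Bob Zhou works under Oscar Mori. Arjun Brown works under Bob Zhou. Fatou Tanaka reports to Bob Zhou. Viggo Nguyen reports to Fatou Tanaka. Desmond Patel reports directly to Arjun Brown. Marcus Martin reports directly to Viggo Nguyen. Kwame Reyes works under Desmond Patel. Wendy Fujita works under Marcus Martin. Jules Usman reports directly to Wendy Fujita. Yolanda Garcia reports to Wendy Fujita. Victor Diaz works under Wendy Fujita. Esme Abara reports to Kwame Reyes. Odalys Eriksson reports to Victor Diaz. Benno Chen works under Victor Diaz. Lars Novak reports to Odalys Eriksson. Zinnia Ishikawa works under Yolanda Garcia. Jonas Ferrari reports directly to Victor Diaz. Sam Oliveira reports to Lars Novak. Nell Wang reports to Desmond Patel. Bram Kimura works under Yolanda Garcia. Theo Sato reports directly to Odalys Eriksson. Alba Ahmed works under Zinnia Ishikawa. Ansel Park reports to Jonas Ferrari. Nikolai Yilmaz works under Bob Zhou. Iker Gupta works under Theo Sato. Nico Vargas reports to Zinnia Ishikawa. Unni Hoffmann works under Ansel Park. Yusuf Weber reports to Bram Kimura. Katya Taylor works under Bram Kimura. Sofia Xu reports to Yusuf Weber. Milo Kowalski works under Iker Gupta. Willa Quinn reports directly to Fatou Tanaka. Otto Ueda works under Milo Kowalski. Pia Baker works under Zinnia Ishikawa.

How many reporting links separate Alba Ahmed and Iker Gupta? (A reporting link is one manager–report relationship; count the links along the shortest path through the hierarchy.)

7

Alba Ahmed is 3 levels below Wendy Fujita, and Iker Gupta is 4 levels below Wendy Fujita (their lowest common manager). The shortest path runs up from Alba Ahmed to Wendy Fujita and back down to Iker Gupta: 3 + 4 = 7 links.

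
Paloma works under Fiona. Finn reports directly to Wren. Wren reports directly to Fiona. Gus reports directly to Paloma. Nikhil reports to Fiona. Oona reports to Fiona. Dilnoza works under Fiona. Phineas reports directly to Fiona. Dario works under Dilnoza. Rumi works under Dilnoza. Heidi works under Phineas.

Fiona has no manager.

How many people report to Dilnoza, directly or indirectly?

Dilnoza directly manages Rumi, Dario. Rumi has no reports. Dario has no reports. So Dilnoza's organization is 2 direct reports plus everyone under them: 1 + 1 = 2.

2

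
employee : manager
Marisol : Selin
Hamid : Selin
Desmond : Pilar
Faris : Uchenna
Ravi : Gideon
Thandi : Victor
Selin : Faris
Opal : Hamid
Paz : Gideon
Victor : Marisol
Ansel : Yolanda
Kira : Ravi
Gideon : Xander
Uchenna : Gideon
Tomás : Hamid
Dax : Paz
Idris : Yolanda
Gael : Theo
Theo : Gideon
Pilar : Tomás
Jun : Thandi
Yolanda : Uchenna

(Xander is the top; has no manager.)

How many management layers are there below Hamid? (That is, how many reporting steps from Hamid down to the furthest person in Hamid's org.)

The longest chain under Hamid runs Hamid → Tomás → Pilar → Desmond, which is 3 levels below Hamid.

3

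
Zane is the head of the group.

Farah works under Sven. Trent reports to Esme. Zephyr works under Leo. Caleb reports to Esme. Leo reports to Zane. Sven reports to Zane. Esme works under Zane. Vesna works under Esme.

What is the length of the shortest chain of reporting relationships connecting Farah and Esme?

3

Farah is 2 levels below Zane, and Esme is 1 level below Zane (their lowest common manager). The shortest path runs up from Farah to Zane and back down to Esme: 2 + 1 = 3 links.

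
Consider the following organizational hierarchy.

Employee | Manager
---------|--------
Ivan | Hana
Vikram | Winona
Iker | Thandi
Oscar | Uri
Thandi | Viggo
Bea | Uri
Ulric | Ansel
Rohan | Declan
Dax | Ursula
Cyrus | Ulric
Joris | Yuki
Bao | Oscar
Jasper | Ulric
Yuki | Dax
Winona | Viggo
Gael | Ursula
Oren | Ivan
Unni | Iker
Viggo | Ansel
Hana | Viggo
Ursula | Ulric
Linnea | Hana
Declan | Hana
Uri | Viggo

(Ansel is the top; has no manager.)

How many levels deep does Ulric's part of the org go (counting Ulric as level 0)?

The longest chain under Ulric runs Ulric → Ursula → Dax → Yuki → Joris, which is 4 levels below Ulric.

4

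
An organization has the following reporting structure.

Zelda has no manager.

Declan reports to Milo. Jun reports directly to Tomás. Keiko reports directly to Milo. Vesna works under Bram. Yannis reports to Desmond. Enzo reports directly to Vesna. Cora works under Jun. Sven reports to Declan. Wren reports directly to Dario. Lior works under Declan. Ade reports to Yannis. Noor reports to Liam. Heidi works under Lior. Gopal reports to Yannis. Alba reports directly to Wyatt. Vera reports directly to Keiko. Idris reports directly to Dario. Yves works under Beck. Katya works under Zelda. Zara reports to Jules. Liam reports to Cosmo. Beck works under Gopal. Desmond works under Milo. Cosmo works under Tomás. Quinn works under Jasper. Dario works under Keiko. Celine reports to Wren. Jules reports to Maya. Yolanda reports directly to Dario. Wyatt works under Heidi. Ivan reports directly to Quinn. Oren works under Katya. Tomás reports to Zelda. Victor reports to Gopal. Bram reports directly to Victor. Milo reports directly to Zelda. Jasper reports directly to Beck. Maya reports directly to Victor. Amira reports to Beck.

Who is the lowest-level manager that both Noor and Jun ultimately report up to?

Tomás

Noor's chain of managers is Liam, Cosmo, Tomás, Zelda. Jun's chain of managers is Tomás, Zelda. The first manager that appears in both chains is Tomás.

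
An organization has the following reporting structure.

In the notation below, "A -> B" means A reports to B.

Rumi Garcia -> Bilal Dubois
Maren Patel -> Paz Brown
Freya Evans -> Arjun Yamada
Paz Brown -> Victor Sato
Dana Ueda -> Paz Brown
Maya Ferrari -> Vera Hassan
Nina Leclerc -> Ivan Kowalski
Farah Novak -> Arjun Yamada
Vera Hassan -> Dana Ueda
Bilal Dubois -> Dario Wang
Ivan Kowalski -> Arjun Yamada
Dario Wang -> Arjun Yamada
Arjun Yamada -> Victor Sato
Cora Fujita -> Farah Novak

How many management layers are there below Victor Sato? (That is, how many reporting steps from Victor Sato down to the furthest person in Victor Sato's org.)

The longest chain under Victor Sato runs Victor Sato → Paz Brown → Dana Ueda → Vera Hassan → Maya Ferrari, which is 4 levels below Victor Sato.

4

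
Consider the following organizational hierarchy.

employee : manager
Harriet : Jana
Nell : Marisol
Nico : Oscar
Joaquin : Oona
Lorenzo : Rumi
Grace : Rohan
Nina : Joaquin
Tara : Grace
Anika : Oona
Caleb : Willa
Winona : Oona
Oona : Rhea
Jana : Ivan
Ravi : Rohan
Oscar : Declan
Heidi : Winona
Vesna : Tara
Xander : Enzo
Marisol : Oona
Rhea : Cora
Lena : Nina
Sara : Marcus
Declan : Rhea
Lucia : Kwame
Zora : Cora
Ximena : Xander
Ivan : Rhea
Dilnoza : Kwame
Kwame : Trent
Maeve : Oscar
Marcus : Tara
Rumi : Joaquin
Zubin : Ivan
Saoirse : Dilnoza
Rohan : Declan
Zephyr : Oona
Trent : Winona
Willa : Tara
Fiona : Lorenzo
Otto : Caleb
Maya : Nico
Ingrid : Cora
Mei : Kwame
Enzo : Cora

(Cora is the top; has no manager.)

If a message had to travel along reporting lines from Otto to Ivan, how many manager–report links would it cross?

8

Otto is 7 levels below Rhea, and Ivan is 1 level below Rhea (their lowest common manager). The shortest path runs up from Otto to Rhea and back down to Ivan: 7 + 1 = 8 links.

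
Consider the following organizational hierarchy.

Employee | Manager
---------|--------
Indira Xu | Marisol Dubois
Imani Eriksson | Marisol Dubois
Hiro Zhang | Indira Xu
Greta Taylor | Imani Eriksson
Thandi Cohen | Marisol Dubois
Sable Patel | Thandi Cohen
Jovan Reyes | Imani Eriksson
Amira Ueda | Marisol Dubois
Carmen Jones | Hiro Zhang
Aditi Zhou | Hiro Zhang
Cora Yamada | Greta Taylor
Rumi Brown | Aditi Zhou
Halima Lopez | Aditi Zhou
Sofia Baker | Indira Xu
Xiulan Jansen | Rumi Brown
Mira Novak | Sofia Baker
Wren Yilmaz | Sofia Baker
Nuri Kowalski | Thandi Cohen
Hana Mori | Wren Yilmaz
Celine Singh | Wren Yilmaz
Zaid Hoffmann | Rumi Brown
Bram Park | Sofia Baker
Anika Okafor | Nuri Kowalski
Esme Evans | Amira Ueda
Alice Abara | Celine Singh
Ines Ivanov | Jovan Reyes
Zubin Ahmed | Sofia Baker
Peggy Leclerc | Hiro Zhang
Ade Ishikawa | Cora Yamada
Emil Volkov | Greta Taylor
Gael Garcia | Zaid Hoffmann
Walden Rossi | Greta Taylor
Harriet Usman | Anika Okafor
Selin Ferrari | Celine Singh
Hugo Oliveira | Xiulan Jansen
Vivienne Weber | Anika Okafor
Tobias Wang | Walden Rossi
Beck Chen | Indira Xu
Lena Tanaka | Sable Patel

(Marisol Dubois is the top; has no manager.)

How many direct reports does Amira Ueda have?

Amira Ueda directly manages Esme Evans. That is 1 direct report.

1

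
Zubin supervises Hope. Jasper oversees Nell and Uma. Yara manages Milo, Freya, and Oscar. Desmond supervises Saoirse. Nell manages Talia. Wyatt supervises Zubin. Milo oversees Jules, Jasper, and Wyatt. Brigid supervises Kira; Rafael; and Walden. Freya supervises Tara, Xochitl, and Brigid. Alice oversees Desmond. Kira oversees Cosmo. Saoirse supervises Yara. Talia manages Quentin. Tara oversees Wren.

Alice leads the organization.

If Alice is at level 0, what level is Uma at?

Chain from Uma up to Alice: Uma → Jasper → Milo → Yara → Saoirse → Desmond → Alice. That is 6 steps up, so Uma is 6 levels below Alice.

6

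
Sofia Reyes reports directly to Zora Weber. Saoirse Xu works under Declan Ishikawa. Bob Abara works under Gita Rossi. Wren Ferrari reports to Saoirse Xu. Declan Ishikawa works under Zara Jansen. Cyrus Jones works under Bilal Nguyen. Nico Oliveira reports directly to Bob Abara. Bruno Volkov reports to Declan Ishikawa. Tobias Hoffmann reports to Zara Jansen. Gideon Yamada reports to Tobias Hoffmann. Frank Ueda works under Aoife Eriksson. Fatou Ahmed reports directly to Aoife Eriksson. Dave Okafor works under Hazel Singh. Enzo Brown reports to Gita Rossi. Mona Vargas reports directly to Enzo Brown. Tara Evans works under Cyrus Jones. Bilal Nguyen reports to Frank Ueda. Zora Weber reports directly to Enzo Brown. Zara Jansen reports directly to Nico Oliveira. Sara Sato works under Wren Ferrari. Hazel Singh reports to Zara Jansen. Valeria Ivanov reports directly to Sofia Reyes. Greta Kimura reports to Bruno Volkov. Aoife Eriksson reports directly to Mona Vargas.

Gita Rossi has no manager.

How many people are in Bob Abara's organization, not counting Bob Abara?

Bob Abara directly manages Nico Oliveira. Under Nico Oliveira: Zara Jansen, Hazel Singh, Dave Okafor, Declan Ishikawa, Bruno Volkov, Greta Kimura, Saoirse Xu, Wren Ferrari, Sara Sato, Tobias Hoffmann, Gideon Yamada (11). That's 12 in total.

12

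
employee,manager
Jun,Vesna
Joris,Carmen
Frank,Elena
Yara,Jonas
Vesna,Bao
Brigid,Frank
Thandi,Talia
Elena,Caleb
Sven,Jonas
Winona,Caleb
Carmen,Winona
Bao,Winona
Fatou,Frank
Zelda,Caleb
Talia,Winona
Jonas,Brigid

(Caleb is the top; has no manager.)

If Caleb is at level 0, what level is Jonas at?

Chain from Jonas up to Caleb: Jonas → Brigid → Frank → Elena → Caleb. That is 4 steps up, so Jonas is 4 levels below Caleb.

4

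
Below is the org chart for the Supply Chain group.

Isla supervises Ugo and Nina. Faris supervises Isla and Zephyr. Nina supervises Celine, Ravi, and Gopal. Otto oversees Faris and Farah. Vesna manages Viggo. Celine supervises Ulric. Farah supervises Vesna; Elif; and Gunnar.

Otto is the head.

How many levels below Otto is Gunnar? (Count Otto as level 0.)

Chain from Gunnar up to Otto: Gunnar → Farah → Otto. That is 2 steps up, so Gunnar is 2 levels below Otto.

2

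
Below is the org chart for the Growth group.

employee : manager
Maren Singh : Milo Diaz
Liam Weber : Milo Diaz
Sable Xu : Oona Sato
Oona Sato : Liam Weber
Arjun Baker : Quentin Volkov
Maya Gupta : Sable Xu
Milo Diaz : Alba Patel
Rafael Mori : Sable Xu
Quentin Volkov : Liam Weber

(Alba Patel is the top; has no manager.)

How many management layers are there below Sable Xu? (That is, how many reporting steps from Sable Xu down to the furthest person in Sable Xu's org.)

1

The longest chain under Sable Xu runs Sable Xu → Maya Gupta, which is 1 level below Sable Xu.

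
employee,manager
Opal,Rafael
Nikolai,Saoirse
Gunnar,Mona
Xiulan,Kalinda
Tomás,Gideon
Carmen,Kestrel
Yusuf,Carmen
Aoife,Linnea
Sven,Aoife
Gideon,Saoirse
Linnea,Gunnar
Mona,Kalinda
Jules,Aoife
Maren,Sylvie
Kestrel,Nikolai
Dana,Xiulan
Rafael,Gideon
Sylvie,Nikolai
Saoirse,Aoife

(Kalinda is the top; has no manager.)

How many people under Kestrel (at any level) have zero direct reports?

1

The only person in Kestrel's organization with no one reporting to them is Yusuf. That is 1.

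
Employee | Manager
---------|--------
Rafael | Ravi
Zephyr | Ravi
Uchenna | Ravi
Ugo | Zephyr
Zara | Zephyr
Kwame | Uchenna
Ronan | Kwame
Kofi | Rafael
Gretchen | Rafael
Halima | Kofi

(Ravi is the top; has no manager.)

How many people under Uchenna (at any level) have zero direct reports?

1

The only person in Uchenna's organization with no one reporting to them is Ronan. That is 1.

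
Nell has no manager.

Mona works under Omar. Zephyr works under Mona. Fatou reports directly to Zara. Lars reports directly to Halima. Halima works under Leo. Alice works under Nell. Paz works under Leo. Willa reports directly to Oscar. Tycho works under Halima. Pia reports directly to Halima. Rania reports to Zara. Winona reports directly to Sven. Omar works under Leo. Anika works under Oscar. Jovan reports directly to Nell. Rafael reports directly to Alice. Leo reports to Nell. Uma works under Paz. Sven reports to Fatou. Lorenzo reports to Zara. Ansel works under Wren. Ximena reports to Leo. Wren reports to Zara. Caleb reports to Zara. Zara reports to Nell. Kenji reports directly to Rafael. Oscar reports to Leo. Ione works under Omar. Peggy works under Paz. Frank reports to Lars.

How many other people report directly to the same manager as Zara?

3

Zara reports to Nell. Nell's other direct reports are Leo, Alice, Jovan — 3 peers.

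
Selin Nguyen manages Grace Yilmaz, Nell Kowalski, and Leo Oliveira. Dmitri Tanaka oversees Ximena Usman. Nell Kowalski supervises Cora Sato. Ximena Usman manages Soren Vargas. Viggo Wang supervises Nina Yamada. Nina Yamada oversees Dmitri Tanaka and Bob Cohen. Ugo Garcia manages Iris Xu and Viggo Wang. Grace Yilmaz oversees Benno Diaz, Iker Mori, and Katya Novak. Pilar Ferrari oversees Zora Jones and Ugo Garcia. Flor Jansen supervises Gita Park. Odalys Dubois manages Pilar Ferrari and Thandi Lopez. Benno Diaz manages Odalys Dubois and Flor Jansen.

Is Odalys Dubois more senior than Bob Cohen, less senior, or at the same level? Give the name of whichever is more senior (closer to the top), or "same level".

Odalys Dubois

Odalys Dubois is 3 levels below Selin Nguyen; Bob Cohen is 8. Odalys Dubois is higher.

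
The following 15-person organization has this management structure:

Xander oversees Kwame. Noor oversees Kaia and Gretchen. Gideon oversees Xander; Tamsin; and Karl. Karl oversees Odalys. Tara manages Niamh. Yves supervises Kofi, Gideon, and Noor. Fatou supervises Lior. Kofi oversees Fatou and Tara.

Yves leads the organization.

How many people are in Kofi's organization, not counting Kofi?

Kofi directly manages Fatou, Tara. Under Fatou: Lior (1). Under Tara: Niamh (1). So Kofi's organization is 2 direct reports plus everyone under them: 2 + 2 = 4.

4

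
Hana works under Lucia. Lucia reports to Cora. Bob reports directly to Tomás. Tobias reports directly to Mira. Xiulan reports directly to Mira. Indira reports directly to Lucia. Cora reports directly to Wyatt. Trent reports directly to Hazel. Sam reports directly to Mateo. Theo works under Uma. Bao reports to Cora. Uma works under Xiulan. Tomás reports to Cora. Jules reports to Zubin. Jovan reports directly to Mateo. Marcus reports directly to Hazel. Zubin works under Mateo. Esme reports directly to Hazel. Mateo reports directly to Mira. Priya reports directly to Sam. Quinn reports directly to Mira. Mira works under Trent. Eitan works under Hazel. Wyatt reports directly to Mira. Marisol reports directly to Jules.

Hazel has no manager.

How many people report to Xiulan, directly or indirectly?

Xiulan directly manages Uma. Under Uma: Theo (1). That's 2 in total.

2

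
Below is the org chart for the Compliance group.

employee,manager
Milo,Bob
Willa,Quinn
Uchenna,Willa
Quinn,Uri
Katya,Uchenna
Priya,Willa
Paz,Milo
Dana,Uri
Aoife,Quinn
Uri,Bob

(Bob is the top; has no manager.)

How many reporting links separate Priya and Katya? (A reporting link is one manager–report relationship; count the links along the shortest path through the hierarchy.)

Priya is 1 level below Willa, and Katya is 2 levels below Willa (their lowest common manager). The shortest path runs up from Priya to Willa and back down to Katya: 1 + 2 = 3 links.

3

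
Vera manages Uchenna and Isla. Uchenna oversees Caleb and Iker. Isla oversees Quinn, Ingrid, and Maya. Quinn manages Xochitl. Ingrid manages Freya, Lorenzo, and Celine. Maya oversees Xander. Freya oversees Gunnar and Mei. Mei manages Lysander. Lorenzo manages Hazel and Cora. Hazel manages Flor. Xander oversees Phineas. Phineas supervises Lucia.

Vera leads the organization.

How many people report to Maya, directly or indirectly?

Maya directly manages Xander. Under Xander: Phineas, Lucia (2). That's 3 in total.

3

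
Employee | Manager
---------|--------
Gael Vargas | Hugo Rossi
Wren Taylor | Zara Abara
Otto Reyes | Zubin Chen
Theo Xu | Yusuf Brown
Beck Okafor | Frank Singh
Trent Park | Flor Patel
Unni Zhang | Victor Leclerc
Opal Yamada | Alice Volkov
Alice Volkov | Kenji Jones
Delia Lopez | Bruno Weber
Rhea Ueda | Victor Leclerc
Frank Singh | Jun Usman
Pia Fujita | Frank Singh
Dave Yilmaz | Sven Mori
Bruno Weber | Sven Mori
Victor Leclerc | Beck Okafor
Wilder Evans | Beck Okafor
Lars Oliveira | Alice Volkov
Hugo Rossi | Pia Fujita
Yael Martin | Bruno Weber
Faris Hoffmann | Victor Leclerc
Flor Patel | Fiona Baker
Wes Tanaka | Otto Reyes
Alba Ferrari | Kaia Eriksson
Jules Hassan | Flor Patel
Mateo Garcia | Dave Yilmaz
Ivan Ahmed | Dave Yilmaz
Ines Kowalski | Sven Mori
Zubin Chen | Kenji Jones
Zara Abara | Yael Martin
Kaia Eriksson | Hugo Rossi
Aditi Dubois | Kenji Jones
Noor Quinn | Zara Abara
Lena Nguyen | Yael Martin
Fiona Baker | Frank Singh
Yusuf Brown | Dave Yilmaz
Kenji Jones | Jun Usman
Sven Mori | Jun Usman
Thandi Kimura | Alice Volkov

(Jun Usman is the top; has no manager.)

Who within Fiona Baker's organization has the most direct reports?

Direct-report counts within Fiona Baker's organization: Fiona Baker has 1; Flor Patel has 2. The largest is 2, held by Flor Patel.

Flor Patel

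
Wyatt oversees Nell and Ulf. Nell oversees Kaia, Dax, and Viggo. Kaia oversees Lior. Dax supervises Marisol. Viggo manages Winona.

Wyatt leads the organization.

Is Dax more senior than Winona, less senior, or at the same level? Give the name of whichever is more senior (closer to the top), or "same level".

Dax is 2 levels below Wyatt; Winona is 3. Dax is higher.

Dax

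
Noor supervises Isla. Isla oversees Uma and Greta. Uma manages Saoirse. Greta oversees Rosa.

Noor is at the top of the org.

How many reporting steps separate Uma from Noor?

2

Chain from Uma up to Noor: Uma → Isla → Noor. That is 2 steps up, so Uma is 2 levels below Noor.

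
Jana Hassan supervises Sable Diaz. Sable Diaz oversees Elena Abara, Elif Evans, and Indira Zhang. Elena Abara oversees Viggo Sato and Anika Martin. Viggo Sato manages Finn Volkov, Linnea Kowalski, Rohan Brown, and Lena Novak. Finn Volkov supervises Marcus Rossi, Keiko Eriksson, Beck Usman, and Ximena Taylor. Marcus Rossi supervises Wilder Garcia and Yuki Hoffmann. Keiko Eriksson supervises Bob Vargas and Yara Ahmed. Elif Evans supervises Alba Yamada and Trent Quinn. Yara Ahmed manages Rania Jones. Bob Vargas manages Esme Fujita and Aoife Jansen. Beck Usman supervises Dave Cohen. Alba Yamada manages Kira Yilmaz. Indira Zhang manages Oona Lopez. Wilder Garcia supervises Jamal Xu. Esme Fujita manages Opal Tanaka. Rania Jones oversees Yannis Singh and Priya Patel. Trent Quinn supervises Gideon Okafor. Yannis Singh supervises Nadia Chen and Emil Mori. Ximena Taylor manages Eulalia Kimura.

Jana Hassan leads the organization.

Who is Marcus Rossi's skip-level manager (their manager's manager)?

Viggo Sato

Marcus Rossi reports to Finn Volkov, and Finn Volkov reports to Viggo Sato. So Marcus Rossi's skip-level manager is Viggo Sato.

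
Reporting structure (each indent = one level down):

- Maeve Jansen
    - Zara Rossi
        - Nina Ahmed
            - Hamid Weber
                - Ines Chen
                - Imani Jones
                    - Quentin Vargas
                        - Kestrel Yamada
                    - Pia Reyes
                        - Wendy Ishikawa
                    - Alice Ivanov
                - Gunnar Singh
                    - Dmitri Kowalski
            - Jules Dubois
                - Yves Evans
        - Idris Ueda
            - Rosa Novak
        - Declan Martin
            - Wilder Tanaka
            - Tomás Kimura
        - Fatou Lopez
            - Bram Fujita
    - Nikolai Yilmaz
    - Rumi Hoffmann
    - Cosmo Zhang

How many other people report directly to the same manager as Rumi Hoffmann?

3

Rumi Hoffmann reports to Maeve Jansen. Maeve Jansen's other direct reports are Zara Rossi, Nikolai Yilmaz, Cosmo Zhang — 3 peers.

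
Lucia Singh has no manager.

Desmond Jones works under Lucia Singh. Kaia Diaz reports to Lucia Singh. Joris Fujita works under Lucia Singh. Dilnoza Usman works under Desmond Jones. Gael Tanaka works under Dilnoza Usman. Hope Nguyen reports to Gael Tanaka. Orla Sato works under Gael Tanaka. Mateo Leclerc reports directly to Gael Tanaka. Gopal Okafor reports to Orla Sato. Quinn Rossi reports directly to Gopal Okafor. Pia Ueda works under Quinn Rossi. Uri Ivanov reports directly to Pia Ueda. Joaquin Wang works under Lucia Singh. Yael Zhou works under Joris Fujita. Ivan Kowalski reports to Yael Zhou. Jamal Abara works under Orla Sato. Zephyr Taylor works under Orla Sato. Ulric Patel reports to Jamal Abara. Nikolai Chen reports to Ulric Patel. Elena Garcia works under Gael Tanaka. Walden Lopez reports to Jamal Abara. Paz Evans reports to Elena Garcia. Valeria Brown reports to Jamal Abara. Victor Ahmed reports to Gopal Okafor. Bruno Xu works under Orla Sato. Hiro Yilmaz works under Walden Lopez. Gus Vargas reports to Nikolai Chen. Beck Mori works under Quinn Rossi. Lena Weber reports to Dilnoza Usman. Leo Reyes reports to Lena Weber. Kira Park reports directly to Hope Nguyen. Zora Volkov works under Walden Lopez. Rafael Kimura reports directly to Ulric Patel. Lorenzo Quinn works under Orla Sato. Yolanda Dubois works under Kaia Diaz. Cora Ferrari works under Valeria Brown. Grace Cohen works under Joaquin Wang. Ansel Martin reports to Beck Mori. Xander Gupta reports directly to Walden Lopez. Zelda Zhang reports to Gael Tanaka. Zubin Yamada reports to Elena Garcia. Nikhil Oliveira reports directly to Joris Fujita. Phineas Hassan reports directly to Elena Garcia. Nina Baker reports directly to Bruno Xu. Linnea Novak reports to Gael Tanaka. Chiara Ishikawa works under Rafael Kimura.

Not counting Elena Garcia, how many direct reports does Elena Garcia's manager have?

Elena Garcia reports to Gael Tanaka. Gael Tanaka's other direct reports are Hope Nguyen, Orla Sato, Mateo Leclerc, Zelda Zhang, Linnea Novak — 5 peers.

5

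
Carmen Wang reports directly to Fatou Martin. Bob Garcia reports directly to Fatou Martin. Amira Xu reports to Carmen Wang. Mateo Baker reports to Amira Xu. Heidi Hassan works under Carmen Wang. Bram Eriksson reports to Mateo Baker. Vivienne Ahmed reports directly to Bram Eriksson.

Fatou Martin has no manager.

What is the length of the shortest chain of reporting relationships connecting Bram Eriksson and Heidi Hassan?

4

Bram Eriksson is 3 levels below Carmen Wang, and Heidi Hassan is 1 level below Carmen Wang (their lowest common manager). The shortest path runs up from Bram Eriksson to Carmen Wang and back down to Heidi Hassan: 3 + 1 = 4 links.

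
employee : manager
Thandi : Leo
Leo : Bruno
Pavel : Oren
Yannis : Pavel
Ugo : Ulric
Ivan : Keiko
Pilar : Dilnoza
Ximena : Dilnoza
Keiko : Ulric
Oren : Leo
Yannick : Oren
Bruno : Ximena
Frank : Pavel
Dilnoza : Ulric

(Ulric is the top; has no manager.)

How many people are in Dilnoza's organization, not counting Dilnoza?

10

Dilnoza directly manages Ximena, Pilar. Under Ximena: Bruno, Leo, Oren, Yannick, Pavel, Yannis, Frank, Thandi (8). Pilar has no reports. So Dilnoza's organization is 2 direct reports plus everyone under them: 9 + 1 = 10.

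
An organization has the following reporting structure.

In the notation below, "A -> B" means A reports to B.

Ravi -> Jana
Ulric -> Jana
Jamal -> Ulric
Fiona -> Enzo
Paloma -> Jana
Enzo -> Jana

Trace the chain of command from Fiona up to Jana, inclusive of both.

Fiona -> Enzo -> Jana

Fiona reports to Enzo. Enzo reports to Jana. Jana is at the top.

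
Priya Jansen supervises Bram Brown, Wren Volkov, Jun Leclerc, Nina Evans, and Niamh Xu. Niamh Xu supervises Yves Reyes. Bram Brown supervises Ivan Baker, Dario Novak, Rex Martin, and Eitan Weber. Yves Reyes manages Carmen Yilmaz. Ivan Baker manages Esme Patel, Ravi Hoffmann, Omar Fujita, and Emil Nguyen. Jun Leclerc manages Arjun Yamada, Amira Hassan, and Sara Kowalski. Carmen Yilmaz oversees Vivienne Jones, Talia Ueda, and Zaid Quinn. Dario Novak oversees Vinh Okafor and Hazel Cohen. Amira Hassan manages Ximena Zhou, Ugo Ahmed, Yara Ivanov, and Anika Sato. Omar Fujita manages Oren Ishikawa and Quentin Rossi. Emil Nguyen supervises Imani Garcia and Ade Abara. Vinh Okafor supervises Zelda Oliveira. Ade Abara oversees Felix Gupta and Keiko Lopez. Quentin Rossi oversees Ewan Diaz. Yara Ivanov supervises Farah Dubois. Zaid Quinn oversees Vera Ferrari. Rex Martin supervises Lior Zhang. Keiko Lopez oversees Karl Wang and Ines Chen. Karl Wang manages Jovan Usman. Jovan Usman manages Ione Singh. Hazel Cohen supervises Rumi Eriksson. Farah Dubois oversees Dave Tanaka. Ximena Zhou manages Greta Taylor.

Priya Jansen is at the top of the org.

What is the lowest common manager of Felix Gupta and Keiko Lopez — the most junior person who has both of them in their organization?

Felix Gupta's chain of managers is Ade Abara, Emil Nguyen, Ivan Baker, Bram Brown, Priya Jansen. Keiko Lopez's chain of managers is Ade Abara, Emil Nguyen, Ivan Baker, Bram Brown, Priya Jansen. The first manager that appears in both chains is Ade Abara.

Ade Abara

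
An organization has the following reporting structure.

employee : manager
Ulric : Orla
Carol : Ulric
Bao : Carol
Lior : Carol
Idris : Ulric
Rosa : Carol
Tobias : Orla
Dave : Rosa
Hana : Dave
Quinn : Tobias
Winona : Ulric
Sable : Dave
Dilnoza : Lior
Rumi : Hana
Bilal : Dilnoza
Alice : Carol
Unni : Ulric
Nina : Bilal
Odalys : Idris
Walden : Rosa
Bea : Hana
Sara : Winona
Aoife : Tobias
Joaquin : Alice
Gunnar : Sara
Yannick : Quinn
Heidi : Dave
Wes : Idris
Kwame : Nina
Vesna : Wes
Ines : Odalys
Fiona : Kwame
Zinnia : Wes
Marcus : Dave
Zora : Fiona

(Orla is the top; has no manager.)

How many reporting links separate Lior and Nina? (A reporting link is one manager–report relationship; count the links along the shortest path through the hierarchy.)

Nina is in Lior's organization: the chain from Nina up to Lior is Nina → Bilal → Dilnoza → Lior, which is 3 links.

3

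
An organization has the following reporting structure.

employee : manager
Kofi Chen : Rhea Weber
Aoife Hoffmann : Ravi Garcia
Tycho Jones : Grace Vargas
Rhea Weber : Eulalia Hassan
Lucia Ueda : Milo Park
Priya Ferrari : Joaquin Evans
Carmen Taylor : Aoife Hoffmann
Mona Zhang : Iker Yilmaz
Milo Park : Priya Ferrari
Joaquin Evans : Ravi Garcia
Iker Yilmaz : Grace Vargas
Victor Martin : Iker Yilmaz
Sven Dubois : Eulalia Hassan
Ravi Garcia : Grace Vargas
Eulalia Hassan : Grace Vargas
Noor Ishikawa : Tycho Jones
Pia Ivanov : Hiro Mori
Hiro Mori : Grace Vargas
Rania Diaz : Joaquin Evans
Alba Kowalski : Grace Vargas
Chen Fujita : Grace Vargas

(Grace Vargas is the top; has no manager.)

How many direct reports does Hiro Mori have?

Hiro Mori directly manages Pia Ivanov. That is 1 direct report.

1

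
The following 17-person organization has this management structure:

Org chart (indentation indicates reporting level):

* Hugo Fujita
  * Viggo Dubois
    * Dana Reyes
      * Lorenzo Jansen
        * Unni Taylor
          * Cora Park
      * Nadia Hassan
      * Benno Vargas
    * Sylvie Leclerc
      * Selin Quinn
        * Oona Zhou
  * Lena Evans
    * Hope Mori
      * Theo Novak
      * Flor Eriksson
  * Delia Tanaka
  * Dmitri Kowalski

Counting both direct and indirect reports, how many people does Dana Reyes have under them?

Dana Reyes directly manages Lorenzo Jansen, Nadia Hassan, Benno Vargas. Under Lorenzo Jansen: Unni Taylor, Cora Park (2). Nadia Hassan has no reports. Benno Vargas has no reports. So Dana Reyes's organization is 3 direct reports plus everyone under them: 3 + 1 + 1 = 5.

5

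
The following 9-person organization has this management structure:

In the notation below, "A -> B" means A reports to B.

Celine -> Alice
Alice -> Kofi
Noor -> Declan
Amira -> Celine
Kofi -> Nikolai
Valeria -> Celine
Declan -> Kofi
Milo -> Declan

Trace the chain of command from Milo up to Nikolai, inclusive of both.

Milo -> Declan -> Kofi -> Nikolai

Milo reports to Declan. Declan reports to Kofi. Kofi reports to Nikolai. Nikolai is at the top.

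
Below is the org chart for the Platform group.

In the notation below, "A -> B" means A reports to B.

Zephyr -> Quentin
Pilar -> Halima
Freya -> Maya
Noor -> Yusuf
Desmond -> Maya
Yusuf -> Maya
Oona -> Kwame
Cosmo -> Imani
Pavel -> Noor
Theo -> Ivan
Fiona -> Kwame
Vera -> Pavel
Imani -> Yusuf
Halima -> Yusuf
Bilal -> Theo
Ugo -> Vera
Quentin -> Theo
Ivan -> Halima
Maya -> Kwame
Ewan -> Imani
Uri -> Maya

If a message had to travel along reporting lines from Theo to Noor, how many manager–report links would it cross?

4

Theo is 3 levels below Yusuf, and Noor is 1 level below Yusuf (their lowest common manager). The shortest path runs up from Theo to Yusuf and back down to Noor: 3 + 1 = 4 links.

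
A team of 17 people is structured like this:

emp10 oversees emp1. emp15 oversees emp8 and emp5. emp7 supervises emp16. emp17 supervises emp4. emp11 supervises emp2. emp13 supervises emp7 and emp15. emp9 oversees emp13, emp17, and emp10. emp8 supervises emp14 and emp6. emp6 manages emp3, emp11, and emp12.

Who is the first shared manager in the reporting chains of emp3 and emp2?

emp3's chain of managers is emp6, emp8, emp15, emp13, emp9. emp2's chain of managers is emp11, emp6, emp8, emp15, emp13, emp9. The first manager that appears in both chains is emp6.

emp6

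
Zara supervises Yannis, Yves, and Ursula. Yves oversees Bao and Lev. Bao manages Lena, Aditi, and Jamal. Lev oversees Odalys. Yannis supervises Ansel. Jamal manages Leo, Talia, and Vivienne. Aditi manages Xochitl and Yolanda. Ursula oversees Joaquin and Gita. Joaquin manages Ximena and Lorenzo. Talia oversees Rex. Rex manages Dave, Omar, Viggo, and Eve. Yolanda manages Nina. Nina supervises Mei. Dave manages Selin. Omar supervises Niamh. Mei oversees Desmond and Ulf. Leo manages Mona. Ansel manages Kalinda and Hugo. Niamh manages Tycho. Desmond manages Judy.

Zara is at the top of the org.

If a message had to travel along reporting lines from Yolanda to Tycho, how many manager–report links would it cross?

Yolanda is 2 levels below Bao, and Tycho is 6 levels below Bao (their lowest common manager). The shortest path runs up from Yolanda to Bao and back down to Tycho: 2 + 6 = 8 links.

8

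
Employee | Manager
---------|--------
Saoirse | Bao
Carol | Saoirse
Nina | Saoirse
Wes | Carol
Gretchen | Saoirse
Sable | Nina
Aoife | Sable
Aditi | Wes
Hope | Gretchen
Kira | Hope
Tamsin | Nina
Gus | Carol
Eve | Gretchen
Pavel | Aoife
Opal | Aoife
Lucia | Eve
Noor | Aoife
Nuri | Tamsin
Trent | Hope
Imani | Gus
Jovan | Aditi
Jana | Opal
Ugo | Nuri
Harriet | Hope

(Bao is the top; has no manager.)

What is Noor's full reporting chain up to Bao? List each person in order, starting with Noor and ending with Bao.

Noor reports to Aoife. Aoife reports to Sable. Sable reports to Nina. Nina reports to Saoirse. Saoirse reports to Bao. Bao is at the top.

Noor -> Aoife -> Sable -> Nina -> Saoirse -> Bao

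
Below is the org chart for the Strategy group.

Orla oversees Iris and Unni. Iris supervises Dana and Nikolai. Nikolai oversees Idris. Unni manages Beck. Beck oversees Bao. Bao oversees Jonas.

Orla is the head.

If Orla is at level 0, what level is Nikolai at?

2

Chain from Nikolai up to Orla: Nikolai → Iris → Orla. That is 2 steps up, so Nikolai is 2 levels below Orla.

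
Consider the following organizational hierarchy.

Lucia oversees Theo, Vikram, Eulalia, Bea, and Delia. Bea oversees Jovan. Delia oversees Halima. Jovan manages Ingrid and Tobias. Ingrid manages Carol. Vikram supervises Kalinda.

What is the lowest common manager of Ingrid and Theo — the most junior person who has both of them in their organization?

Lucia

Ingrid's chain of managers is Jovan, Bea, Lucia. Theo's chain of managers is Lucia. The first manager that appears in both chains is Lucia.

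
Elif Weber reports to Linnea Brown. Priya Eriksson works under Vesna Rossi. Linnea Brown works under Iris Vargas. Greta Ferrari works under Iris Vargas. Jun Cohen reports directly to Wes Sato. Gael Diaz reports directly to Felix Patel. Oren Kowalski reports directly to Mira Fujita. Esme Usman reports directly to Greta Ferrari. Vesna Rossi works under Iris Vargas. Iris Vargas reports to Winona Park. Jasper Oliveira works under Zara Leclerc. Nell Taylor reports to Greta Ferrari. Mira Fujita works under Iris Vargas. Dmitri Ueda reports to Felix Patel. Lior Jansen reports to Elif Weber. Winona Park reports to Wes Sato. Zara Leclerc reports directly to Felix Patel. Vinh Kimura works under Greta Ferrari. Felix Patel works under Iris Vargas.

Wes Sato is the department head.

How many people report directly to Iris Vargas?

5

Iris Vargas directly manages Greta Ferrari, Mira Fujita, Felix Patel, Vesna Rossi, Linnea Brown. That is 5 direct reports.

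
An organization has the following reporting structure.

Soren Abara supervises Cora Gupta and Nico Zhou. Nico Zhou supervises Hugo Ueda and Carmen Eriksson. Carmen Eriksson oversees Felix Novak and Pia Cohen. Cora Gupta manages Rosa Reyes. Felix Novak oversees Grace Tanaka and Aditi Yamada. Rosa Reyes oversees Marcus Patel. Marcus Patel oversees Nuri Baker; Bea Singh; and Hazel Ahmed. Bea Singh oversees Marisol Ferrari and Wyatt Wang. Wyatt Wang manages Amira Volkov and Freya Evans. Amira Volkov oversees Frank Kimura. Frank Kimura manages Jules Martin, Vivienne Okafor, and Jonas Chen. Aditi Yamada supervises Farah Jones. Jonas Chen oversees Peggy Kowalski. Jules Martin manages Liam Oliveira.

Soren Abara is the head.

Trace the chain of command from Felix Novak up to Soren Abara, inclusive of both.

Felix Novak reports to Carmen Eriksson. Carmen Eriksson reports to Nico Zhou. Nico Zhou reports to Soren Abara. Soren Abara is at the top.

Felix Novak -> Carmen Eriksson -> Nico Zhou -> Soren Abara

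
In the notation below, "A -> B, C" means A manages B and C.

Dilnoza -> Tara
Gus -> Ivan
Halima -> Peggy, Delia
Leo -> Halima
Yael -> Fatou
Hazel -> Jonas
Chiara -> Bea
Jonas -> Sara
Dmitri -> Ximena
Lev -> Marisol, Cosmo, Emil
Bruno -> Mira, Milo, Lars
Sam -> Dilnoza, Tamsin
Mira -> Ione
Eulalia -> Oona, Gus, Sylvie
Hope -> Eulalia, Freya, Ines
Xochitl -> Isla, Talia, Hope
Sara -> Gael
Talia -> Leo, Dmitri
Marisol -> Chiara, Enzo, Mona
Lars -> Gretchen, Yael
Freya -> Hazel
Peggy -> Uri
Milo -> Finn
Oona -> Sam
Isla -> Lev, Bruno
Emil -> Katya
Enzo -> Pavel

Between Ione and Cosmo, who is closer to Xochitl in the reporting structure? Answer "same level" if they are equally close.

Ione is 4 levels below Xochitl; Cosmo is 3. Cosmo is higher.

Cosmo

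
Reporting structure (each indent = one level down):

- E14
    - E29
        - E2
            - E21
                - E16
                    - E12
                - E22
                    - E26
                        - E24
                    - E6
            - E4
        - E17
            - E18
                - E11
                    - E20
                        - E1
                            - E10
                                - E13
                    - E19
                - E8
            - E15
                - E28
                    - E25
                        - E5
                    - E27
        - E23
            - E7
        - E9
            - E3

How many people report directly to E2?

2

E2 directly manages E21, E4. That is 2 direct reports.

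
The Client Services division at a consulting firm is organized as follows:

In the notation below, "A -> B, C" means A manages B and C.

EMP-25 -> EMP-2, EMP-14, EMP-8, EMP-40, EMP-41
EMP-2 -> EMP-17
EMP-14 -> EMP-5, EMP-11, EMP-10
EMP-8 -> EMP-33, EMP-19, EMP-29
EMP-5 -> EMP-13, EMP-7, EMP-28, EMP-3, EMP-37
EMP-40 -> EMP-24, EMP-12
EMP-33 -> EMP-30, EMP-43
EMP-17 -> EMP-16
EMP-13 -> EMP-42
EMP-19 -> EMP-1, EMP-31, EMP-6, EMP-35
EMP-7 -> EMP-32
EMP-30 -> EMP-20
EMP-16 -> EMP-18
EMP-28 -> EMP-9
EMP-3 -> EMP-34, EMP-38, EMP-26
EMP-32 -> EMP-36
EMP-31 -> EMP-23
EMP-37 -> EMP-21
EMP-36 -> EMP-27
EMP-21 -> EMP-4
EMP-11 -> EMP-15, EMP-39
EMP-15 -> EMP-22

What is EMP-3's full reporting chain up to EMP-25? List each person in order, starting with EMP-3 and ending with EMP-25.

EMP-3 reports to EMP-5. EMP-5 reports to EMP-14. EMP-14 reports to EMP-25. EMP-25 is at the top.

EMP-3 -> EMP-5 -> EMP-14 -> EMP-25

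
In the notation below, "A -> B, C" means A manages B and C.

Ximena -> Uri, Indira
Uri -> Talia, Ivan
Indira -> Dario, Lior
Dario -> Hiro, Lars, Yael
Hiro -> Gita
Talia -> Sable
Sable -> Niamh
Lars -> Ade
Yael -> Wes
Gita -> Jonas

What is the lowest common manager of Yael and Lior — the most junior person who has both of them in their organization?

Yael's chain of managers is Dario, Indira, Ximena. Lior's chain of managers is Indira, Ximena. The first manager that appears in both chains is Indira.

Indira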